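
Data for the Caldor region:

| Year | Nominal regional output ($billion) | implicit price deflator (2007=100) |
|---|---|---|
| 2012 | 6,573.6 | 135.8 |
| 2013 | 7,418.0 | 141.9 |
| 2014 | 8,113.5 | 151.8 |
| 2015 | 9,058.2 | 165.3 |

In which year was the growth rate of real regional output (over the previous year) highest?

2013

2013: real = 7418.0/1.419 = 5227.63; growth vs 2012 (4840.65) = 7.99%.
2014: real = 8113.5/1.518 = 5344.86; growth vs 2013 (5227.63) = 2.24%.
2015: real = 9058.2/1.653 = 5479.85; growth vs 2014 (5344.86) = 2.53%.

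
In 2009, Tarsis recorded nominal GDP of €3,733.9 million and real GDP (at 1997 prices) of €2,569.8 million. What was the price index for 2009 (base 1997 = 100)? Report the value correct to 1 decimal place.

price index = (Nominal / Real) × 100 = 3733.9 / 2569.8 × 100 = 145.30.

145.3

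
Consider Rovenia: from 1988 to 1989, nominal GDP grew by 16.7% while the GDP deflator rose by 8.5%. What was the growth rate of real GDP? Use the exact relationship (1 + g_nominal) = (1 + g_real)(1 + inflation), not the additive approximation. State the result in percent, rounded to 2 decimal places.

(1 + g_nom) = (1 + g_real)(1 + π), so g_real = 1.1670 / 1.0850 − 1 = 0.07558.

7.56%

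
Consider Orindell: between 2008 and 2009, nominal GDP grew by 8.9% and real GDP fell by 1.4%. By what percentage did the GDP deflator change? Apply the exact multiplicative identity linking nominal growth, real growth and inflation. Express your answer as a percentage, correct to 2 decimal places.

(1 + g_nom) = (1 + g_real)(1 + π), so π = 1.0890 / 0.9860 − 1 = 0.10446.

10.45%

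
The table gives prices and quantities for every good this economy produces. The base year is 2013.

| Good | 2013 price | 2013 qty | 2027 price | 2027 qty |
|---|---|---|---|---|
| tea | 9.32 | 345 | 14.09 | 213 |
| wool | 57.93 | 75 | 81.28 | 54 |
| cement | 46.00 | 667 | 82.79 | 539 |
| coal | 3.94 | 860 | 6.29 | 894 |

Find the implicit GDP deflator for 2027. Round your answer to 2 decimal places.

Nominal GDP 2027 = 14.09·213 + 81.28·54 + 82.79·539 + 6.29·894 = 57637.36.
Real GDP 2027 (at 2013 prices) = 9.32·213 + 57.93·54 + 46.00·539 + 3.94·894 = 33429.74.
Deflator = Nominal/Real × 100 = 57637.36/33429.74 × 100 = 172.413.

172.41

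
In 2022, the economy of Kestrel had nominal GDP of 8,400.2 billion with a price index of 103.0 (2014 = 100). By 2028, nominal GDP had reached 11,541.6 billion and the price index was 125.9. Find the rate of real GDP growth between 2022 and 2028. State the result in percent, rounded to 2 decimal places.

12.41%

Deflate each year: 2022 → 8400.2/1.030 = 8155.53; 2028 → 11541.6/1.259 = 9167.28.
So real GDP changed by 9167.28/8155.53 − 1 = 0.1241, i.e. 12.41%.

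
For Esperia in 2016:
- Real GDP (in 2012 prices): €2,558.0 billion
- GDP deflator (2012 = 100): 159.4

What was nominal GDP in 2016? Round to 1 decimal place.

€4,077.5 billion

Nominal GDP = Real × (GDP deflator/100) = 2558.0 × 1.594 = 4077.45.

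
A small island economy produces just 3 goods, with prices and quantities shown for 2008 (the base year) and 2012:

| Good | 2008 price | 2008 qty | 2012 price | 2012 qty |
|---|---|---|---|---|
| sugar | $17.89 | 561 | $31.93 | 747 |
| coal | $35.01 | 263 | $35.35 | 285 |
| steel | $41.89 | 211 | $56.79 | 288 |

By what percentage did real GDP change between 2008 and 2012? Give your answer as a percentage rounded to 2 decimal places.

26.08%

Real GDP 2008 = Nominal GDP 2008 = 17.89·561 + 35.01·263 + 41.89·211 = 28082.71.
Real GDP 2012 (at 2008 prices) = 17.89·747 + 35.01·285 + 41.89·288 = 35406.00.
Real growth = 35406.00/28082.71 − 1 = 0.2608.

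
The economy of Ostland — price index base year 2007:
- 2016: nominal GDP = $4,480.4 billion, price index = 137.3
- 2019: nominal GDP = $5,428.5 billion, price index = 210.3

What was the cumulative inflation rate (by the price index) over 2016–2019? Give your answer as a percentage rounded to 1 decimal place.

Price-level change = 210.3 / 137.3 − 1 = 0.5317.

53.2%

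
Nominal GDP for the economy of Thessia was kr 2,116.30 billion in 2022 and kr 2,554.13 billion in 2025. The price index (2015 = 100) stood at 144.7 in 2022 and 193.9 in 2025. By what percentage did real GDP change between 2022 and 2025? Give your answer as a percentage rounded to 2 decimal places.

Real GDP 2022 = 2116.30 / 1.447 = 1462.54.
Real GDP 2025 = 2554.13 / 1.939 = 1317.24.
Real growth = 1317.24 / 1462.54 − 1 = -0.0993.

-9.93%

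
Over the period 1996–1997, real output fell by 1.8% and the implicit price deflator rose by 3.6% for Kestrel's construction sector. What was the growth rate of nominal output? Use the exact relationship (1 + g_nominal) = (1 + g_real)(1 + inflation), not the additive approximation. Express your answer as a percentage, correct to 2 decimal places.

1.74%

(1 + g_nom) = (1 + g_real)(1 + π) = 0.9820 × 1.0360 = 1.01735.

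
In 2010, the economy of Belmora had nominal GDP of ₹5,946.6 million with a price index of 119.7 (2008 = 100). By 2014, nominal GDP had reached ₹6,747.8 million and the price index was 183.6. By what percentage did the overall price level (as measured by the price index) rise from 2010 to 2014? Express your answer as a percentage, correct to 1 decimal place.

Price-level change = 183.6 / 119.7 − 1 = 0.5338.

53.4%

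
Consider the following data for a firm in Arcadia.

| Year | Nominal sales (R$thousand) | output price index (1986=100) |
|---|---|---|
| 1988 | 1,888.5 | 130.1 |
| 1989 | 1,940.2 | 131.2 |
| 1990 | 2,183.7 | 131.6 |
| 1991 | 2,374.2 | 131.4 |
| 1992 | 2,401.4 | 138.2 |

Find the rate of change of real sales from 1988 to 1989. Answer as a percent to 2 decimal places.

1.88%

Real sales 1988 = 1888.5/1.301 = 1451.58.
Real sales 1989 = 1940.2/1.312 = 1478.81.
Change = 1478.81/1451.58 − 1 = 0.0188.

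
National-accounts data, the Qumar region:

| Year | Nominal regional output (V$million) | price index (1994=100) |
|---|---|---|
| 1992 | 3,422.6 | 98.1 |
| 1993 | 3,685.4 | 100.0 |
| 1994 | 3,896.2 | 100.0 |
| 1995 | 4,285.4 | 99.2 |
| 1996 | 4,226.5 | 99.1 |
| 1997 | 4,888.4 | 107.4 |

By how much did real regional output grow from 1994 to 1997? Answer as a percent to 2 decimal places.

Real regional output 1994 = 3896.2/1.000 = 3896.20.
Real regional output 1997 = 4888.4/1.074 = 4551.58.
Change = 4551.58/3896.20 − 1 = 0.1682.

16.82%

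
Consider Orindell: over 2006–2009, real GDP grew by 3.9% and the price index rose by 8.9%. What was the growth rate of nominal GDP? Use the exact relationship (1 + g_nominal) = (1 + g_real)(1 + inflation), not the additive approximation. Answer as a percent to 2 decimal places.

(1 + g_nom) = (1 + g_real)(1 + π) = 1.0390 × 1.0890 = 1.13147.

13.15%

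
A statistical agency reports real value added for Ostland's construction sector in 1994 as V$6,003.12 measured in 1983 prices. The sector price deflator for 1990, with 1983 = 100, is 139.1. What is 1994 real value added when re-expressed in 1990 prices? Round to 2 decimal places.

V$8,350.34

Real value added in 1990 prices = Real value added in 1983 prices × (P_1990/P_1983) = 6003.12 × 1.391 = 8350.34.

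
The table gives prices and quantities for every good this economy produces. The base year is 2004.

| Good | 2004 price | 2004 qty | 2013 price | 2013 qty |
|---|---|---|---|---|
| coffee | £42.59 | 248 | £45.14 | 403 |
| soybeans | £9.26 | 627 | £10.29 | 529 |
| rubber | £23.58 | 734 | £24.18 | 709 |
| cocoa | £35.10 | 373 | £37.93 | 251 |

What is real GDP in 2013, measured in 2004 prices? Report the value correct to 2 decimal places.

Real GDP 2013 = Σ (p_2004 × q_2013) = 42.59·403 + 9.26·529 + 23.58·709 + 35.10·251 = 47590.63.

£47590.63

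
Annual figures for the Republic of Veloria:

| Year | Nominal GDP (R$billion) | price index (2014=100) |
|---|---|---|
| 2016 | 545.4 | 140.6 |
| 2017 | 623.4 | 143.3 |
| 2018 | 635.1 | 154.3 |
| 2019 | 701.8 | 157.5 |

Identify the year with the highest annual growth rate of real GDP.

2017: real = 623.4/1.433 = 435.03; growth vs 2016 (387.91) = 12.15%.
2018: real = 635.1/1.543 = 411.60; growth vs 2017 (435.03) = -5.39%.
2019: real = 701.8/1.575 = 445.59; growth vs 2018 (411.60) = 8.26%.

2017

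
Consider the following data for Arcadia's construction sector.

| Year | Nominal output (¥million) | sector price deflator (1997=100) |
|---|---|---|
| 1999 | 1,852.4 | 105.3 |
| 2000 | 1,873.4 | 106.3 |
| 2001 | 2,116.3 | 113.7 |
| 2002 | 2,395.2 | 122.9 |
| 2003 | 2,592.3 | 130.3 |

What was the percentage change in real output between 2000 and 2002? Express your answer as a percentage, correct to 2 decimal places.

Real output 2000 = 1873.4/1.063 = 1762.37.
Real output 2002 = 2395.2/1.229 = 1948.90.
Change = 1948.90/1762.37 − 1 = 0.1058.

10.58%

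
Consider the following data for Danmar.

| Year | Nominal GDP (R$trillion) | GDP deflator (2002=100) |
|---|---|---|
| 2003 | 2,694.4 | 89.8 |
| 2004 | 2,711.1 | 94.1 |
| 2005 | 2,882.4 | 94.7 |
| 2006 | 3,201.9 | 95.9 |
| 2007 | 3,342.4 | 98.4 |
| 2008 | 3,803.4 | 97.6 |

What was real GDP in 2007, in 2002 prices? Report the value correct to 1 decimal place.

Real GDP 2007 = 3342.4 / 0.984 = 3396.75.

R$3,396.7 trillion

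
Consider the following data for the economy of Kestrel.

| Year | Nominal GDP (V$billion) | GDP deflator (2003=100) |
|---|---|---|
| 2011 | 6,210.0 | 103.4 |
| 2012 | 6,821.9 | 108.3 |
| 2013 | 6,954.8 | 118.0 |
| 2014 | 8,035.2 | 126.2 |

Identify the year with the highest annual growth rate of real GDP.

2012: real = 6821.9/1.083 = 6299.08; growth vs 2011 (6005.80) = 4.88%.
2013: real = 6954.8/1.180 = 5893.90; growth vs 2012 (6299.08) = -6.43%.
2014: real = 8035.2/1.262 = 6367.04; growth vs 2013 (5893.90) = 8.03%.

2014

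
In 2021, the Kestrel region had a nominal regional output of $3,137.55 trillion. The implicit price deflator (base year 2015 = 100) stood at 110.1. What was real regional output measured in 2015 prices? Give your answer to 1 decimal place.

Real regional output = Nominal / (implicit price deflator/100) = 3137.55 / 1.101 = 2849.73.

$2,849.7 trillion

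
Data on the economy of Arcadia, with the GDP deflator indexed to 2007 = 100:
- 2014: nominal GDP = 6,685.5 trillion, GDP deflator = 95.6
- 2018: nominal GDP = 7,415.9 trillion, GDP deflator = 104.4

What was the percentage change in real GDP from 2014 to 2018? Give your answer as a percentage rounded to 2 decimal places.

Real GDP 2014 = 6685.5 / 0.956 = 6993.20.
Real GDP 2018 = 7415.9 / 1.044 = 7103.35.
Real growth = 7103.35 / 6993.20 − 1 = 0.0158.

1.58%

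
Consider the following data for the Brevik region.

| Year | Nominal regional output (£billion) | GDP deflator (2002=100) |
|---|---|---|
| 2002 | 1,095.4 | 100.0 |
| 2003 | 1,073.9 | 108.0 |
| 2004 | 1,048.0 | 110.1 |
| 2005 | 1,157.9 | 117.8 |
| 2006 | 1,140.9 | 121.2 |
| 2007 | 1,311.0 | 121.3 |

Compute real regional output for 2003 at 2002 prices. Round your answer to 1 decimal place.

Real regional output 2003 = 1073.9 / 1.080 = 994.35.

£994.4 billion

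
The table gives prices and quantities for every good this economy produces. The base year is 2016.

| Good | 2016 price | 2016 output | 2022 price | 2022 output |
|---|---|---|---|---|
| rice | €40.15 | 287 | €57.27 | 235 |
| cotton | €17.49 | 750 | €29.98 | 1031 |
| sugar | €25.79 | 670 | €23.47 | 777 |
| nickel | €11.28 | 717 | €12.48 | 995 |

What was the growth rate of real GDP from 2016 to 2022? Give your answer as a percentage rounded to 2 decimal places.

17.44%

Real GDP 2016 = Nominal GDP 2016 = 40.15·287 + 17.49·750 + 25.79·670 + 11.28·717 = 50007.61.
Real GDP 2022 (at 2016 prices) = 40.15·235 + 17.49·1031 + 25.79·777 + 11.28·995 = 58729.87.
Real growth = 58729.87/50007.61 − 1 = 0.1744.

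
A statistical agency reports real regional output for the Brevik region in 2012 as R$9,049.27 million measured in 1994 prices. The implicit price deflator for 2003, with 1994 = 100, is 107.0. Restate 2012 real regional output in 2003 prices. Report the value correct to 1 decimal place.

Real regional output in 2003 prices = Real regional output in 1994 prices × (P_2003/P_1994) = 9049.27 × 1.070 = 9682.72.

R$9,682.7 million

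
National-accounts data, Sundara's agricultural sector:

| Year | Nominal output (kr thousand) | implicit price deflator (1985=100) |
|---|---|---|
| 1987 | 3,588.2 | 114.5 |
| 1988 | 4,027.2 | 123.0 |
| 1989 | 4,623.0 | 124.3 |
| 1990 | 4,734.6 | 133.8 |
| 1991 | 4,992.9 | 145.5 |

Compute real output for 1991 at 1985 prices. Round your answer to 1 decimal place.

kr 3,431.5 thousand

Real output 1991 = 4992.9 / 1.455 = 3431.55.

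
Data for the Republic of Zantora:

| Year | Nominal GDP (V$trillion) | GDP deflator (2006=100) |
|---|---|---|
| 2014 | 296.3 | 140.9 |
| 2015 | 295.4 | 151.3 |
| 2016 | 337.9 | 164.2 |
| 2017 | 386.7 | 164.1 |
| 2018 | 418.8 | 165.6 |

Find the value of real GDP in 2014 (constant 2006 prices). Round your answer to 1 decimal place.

V$210.3 trillion

Real GDP 2014 = 296.3 / 1.409 = 210.29.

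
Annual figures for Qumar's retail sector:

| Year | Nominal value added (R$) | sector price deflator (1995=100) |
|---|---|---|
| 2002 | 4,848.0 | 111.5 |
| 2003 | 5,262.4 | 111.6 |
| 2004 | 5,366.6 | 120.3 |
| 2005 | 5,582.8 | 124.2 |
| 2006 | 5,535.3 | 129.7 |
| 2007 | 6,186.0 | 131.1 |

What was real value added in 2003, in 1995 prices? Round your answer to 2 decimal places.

Real value added 2003 = 5262.4 / 1.116 = 4715.41.

R$4,715.41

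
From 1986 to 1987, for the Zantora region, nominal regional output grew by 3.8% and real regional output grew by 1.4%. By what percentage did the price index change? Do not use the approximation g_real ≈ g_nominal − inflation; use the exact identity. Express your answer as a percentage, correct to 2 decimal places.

(1 + g_nom) = (1 + g_real)(1 + π), so π = 1.0380 / 1.0140 − 1 = 0.02367.

2.37%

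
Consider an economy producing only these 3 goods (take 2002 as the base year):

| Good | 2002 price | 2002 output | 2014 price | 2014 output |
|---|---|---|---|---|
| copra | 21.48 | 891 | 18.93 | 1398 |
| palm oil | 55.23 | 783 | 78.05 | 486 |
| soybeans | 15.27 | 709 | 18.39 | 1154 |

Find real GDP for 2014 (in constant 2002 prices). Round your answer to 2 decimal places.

74492.40

Real GDP 2014 = Σ (p_2002 × q_2014) = 21.48·1398 + 55.23·486 + 15.27·1154 = 74492.40.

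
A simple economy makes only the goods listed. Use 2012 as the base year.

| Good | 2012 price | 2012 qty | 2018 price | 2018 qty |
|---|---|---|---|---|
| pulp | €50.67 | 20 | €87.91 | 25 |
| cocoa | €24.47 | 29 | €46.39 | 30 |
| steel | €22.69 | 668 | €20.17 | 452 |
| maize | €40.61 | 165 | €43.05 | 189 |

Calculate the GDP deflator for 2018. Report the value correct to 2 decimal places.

104.57

Nominal GDP 2018 = 87.91·25 + 46.39·30 + 20.17·452 + 43.05·189 = 20842.74.
Real GDP 2018 (at 2012 prices) = 50.67·25 + 24.47·30 + 22.69·452 + 40.61·189 = 19932.02.
Deflator = Nominal/Real × 100 = 20842.74/19932.02 × 100 = 104.569.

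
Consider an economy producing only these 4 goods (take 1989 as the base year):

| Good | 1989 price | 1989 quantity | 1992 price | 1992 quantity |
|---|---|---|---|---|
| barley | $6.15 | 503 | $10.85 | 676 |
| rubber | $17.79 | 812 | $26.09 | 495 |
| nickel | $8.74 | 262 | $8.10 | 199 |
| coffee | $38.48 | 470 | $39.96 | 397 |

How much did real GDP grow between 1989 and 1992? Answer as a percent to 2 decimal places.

-20.93%

Real GDP 1989 = Nominal GDP 1989 = 6.15·503 + 17.79·812 + 8.74·262 + 38.48·470 = 37914.41.
Real GDP 1992 (at 1989 prices) = 6.15·676 + 17.79·495 + 8.74·199 + 38.48·397 = 29979.27.
Real growth = 29979.27/37914.41 − 1 = -0.2093.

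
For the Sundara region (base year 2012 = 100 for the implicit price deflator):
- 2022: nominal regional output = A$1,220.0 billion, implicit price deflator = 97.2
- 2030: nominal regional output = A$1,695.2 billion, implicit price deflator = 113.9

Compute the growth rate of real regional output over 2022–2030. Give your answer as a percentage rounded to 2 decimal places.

18.58%

Deflate each year: 2022 → 1220.0/0.972 = 1255.14; 2030 → 1695.2/1.139 = 1488.32.
So real regional output changed by 1488.32/1255.14 − 1 = 0.1858, i.e. 18.58%.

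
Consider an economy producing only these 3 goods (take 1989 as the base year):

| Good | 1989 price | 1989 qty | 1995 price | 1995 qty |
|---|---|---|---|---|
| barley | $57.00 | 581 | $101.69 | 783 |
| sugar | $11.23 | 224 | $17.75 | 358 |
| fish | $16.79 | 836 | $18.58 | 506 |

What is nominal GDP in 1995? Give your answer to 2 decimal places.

$95379.25

Nominal GDP 1995 = Σ (p_1995 × q_1995) = 101.69·783 + 17.75·358 + 18.58·506 = 95379.25.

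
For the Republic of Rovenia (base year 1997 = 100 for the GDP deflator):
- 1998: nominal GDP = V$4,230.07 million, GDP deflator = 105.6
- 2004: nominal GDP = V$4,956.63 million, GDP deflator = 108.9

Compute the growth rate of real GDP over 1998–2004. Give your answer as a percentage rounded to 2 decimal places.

Real GDP 1998 = 4230.07 / 1.056 = 4005.75.
Real GDP 2004 = 4956.63 / 1.089 = 4551.54.
Real growth = 4551.54 / 4005.75 − 1 = 0.1363.

13.63%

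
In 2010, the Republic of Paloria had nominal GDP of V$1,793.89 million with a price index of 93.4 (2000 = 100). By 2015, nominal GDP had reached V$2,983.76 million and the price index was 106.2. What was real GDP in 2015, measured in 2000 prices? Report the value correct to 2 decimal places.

V$2,809.57 million

Real GDP = Nominal / (price index/100) = 2983.76 / 1.062 = 2809.57.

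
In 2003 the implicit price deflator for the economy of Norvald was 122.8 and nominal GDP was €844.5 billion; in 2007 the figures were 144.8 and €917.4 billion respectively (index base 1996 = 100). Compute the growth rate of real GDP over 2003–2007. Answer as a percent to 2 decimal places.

Deflate each year: 2003 → 844.5/1.228 = 687.70; 2007 → 917.4/1.448 = 633.56.
So real GDP changed by 633.56/687.70 − 1 = -0.0787, i.e. -7.87%.

-7.87%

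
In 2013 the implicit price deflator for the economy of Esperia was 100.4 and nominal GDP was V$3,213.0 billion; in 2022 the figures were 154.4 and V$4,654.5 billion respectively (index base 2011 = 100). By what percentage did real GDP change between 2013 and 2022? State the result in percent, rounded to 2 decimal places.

Deflate each year: 2013 → 3213.0/1.004 = 3200.20; 2022 → 4654.5/1.544 = 3014.57.
So real GDP changed by 3014.57/3200.20 − 1 = -0.0580, i.e. -5.80%.

-5.80%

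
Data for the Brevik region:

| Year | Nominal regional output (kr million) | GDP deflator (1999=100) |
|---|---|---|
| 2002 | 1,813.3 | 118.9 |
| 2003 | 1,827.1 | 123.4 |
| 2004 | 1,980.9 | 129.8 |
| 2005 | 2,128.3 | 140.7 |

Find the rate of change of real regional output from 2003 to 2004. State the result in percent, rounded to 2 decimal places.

Real regional output 2003 = 1827.1/1.234 = 1480.63.
Real regional output 2004 = 1980.9/1.298 = 1526.12.
Change = 1526.12/1480.63 − 1 = 0.0307.

3.07%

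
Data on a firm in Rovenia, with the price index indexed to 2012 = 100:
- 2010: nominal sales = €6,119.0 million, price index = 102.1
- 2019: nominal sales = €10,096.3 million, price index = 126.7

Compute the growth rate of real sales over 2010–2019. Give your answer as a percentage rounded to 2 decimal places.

Deflate each year: 2010 → 6119.0/1.021 = 5993.14; 2019 → 10096.3/1.267 = 7968.67.
So real sales changed by 7968.67/5993.14 − 1 = 0.3296, i.e. 32.96%.

32.96%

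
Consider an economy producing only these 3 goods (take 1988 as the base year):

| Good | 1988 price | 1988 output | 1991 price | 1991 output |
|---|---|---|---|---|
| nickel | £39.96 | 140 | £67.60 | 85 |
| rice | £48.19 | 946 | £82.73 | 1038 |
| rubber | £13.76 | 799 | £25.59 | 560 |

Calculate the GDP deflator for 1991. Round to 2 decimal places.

173.34

Nominal GDP 1991 = 67.60·85 + 82.73·1038 + 25.59·560 = 105950.14.
Real GDP 1991 (at 1988 prices) = 39.96·85 + 48.19·1038 + 13.76·560 = 61123.42.
Deflator = Nominal/Real × 100 = 105950.14/61123.42 × 100 = 173.338.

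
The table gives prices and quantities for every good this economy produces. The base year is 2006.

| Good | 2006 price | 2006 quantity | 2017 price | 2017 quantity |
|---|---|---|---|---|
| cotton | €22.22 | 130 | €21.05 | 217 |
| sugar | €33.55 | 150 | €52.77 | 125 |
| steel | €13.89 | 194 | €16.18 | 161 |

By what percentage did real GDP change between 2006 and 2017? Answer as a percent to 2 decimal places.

5.99%

Real GDP 2006 = Nominal GDP 2006 = 22.22·130 + 33.55·150 + 13.89·194 = 10615.76.
Real GDP 2017 (at 2006 prices) = 22.22·217 + 33.55·125 + 13.89·161 = 11251.78.
Real growth = 11251.78/10615.76 − 1 = 0.0599.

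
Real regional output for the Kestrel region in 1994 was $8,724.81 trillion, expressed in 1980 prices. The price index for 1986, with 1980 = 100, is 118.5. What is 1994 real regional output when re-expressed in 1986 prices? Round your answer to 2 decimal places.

$10,338.90 trillion

Real regional output in 1986 prices = Real regional output in 1980 prices × (P_1986/P_1980) = 8724.81 × 1.185 = 10338.90.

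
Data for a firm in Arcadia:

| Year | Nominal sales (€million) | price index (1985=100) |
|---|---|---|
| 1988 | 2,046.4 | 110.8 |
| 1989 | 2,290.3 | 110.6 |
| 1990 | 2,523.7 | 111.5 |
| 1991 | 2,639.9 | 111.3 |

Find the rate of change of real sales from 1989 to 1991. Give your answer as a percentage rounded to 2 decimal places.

14.54%

Real sales 1989 = 2290.3/1.106 = 2070.80.
Real sales 1991 = 2639.9/1.113 = 2371.88.
Change = 2371.88/2070.80 − 1 = 0.1454.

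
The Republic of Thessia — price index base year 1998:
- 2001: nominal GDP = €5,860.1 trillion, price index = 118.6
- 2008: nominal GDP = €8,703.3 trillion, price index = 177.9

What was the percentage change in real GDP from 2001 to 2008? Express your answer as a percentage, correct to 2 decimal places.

Deflate each year: 2001 → 5860.1/1.186 = 4941.06; 2008 → 8703.3/1.779 = 4892.24.
So real GDP changed by 4892.24/4941.06 − 1 = -0.0099, i.e. -0.99%.

-0.99%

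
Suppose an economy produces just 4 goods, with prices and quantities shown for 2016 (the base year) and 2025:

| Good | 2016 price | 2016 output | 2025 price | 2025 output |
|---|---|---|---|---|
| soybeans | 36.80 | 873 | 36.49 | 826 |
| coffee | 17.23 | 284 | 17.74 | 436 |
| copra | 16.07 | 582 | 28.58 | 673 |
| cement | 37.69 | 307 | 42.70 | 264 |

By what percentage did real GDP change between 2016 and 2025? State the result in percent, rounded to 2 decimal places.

1.26%

Real GDP 2016 = Nominal GDP 2016 = 36.80·873 + 17.23·284 + 16.07·582 + 37.69·307 = 57943.29.
Real GDP 2025 (at 2016 prices) = 36.80·826 + 17.23·436 + 16.07·673 + 37.69·264 = 58674.35.
Real growth = 58674.35/57943.29 − 1 = 0.0126.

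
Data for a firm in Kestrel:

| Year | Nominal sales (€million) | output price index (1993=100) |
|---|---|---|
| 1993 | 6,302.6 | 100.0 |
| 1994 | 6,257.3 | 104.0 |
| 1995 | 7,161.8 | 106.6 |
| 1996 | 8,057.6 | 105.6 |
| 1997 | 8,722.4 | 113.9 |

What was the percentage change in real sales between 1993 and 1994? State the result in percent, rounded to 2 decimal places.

-4.54%

Real sales 1993 = 6302.6/1.000 = 6302.60.
Real sales 1994 = 6257.3/1.040 = 6016.63.
Change = 6016.63/6302.60 − 1 = -0.0454.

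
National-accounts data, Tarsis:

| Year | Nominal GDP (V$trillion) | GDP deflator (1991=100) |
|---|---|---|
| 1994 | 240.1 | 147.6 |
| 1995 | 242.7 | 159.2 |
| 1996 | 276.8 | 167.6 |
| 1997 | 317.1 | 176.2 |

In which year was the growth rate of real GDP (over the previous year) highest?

1997

1995: real = 242.7/1.592 = 152.45; growth vs 1994 (162.67) = -6.28%.
1996: real = 276.8/1.676 = 165.16; growth vs 1995 (152.45) = 8.34%.
1997: real = 317.1/1.762 = 179.97; growth vs 1996 (165.16) = 8.97%.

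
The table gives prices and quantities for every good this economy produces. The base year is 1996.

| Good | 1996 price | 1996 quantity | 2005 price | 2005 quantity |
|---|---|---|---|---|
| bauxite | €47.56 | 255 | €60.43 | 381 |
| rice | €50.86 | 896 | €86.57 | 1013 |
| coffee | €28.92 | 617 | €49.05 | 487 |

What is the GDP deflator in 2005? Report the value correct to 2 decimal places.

Nominal GDP 2005 = 60.43·381 + 86.57·1013 + 49.05·487 = 134606.59.
Real GDP 2005 (at 1996 prices) = 47.56·381 + 50.86·1013 + 28.92·487 = 83725.58.
Deflator = Nominal/Real × 100 = 134606.59/83725.58 × 100 = 160.771.

160.77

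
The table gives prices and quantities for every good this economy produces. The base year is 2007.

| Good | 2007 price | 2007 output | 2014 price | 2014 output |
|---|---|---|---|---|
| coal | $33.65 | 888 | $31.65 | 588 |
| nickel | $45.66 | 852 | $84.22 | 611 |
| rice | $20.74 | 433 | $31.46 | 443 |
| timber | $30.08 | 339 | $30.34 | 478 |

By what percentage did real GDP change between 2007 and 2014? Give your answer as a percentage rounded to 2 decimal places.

Real GDP 2007 = Nominal GDP 2007 = 33.65·888 + 45.66·852 + 20.74·433 + 30.08·339 = 87961.06.
Real GDP 2014 (at 2007 prices) = 33.65·588 + 45.66·611 + 20.74·443 + 30.08·478 = 71250.52.
Real growth = 71250.52/87961.06 − 1 = -0.1900.

-19.00%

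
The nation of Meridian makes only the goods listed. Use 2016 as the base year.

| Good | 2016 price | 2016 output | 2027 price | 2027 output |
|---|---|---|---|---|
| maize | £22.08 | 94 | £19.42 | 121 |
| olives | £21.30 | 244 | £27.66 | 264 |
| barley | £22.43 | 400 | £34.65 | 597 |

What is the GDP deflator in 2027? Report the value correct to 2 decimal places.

139.90

Nominal GDP 2027 = 19.42·121 + 27.66·264 + 34.65·597 = 30338.11.
Real GDP 2027 (at 2016 prices) = 22.08·121 + 21.30·264 + 22.43·597 = 21685.59.
Deflator = Nominal/Real × 100 = 30338.11/21685.59 × 100 = 139.900.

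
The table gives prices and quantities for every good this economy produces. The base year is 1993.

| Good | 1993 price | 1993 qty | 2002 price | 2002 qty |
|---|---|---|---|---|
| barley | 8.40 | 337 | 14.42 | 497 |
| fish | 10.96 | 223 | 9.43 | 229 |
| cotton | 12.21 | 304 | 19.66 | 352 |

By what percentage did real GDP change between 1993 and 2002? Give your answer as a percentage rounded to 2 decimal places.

22.21%

Real GDP 1993 = Nominal GDP 1993 = 8.40·337 + 10.96·223 + 12.21·304 = 8986.72.
Real GDP 2002 (at 1993 prices) = 8.40·497 + 10.96·229 + 12.21·352 = 10982.56.
Real growth = 10982.56/8986.72 − 1 = 0.2221.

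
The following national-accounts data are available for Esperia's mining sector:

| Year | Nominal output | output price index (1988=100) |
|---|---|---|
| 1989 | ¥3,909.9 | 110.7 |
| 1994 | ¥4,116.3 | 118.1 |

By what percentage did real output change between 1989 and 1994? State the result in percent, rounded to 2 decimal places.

-1.32%

Real output 1989 = 3909.9 / 1.107 = 3531.98.
Real output 1994 = 4116.3 / 1.181 = 3485.44.
Real growth = 3485.44 / 3531.98 − 1 = -0.0132.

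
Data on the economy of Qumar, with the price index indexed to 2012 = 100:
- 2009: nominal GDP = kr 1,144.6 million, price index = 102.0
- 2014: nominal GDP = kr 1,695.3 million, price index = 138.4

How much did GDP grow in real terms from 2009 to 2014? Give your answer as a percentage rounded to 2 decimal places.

Real GDP 2009 = 1144.6 / 1.020 = 1122.16.
Real GDP 2014 = 1695.3 / 1.384 = 1224.93.
Real growth = 1224.93 / 1122.16 − 1 = 0.0916.

9.16%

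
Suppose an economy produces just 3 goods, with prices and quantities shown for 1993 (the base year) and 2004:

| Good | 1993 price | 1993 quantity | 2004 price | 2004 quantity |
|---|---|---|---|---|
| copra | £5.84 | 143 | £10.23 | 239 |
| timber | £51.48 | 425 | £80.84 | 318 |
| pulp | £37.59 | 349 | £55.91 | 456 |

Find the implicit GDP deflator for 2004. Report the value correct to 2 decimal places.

Nominal GDP 2004 = 10.23·239 + 80.84·318 + 55.91·456 = 53647.05.
Real GDP 2004 (at 1993 prices) = 5.84·239 + 51.48·318 + 37.59·456 = 34907.44.
Deflator = Nominal/Real × 100 = 53647.05/34907.44 × 100 = 153.684.

153.68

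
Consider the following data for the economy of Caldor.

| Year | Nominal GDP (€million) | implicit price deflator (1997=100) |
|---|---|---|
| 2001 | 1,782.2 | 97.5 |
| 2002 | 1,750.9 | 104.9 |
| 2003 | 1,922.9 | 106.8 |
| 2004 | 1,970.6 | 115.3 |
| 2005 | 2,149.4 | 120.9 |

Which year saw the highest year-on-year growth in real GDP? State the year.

2002: real = 1750.9/1.049 = 1669.11; growth vs 2001 (1827.90) = -8.69%.
2003: real = 1922.9/1.068 = 1800.47; growth vs 2002 (1669.11) = 7.87%.
2004: real = 1970.6/1.153 = 1709.11; growth vs 2003 (1800.47) = -5.07%.
2005: real = 2149.4/1.209 = 1777.83; growth vs 2004 (1709.11) = 4.02%.

2003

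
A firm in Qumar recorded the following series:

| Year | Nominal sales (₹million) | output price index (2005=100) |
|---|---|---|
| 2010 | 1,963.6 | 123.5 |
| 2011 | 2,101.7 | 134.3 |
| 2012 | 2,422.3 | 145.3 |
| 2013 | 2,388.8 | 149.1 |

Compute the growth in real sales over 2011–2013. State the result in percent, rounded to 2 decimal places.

2.38%

Real sales 2011 = 2101.7/1.343 = 1564.93.
Real sales 2013 = 2388.8/1.491 = 1602.15.
Change = 1602.15/1564.93 − 1 = 0.0238.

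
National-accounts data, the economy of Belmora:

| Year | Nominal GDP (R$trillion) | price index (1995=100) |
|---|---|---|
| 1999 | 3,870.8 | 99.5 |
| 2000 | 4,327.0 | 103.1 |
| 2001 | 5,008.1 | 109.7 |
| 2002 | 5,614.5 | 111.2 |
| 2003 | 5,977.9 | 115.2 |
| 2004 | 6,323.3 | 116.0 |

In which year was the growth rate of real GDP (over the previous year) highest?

2000: real = 4327.0/1.031 = 4196.90; growth vs 1999 (3890.25) = 7.88%.
2001: real = 5008.1/1.097 = 4565.27; growth vs 2000 (4196.90) = 8.78%.
2002: real = 5614.5/1.112 = 5049.01; growth vs 2001 (4565.27) = 10.60%.
2003: real = 5977.9/1.152 = 5189.15; growth vs 2002 (5049.01) = 2.78%.
2004: real = 6323.3/1.160 = 5451.12; growth vs 2003 (5189.15) = 5.05%.

2002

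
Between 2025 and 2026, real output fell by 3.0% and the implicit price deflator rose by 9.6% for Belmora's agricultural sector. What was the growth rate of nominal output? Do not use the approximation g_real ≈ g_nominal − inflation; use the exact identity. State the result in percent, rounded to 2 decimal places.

6.31%

(1 + g_nom) = (1 + g_real)(1 + π) = 0.9700 × 1.0960 = 1.06312.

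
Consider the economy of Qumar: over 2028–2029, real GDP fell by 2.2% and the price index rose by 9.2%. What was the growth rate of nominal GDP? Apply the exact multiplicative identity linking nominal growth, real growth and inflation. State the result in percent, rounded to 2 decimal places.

6.80%

(1 + g_nom) = (1 + g_real)(1 + π) = 0.9780 × 1.0920 = 1.06798.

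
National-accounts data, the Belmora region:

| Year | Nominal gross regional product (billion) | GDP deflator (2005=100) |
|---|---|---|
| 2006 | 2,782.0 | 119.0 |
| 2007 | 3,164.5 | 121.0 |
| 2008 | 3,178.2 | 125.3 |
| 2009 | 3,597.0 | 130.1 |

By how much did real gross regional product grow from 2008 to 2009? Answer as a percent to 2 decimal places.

9.00%

Real gross regional product 2008 = 3178.2/1.253 = 2536.47.
Real gross regional product 2009 = 3597.0/1.301 = 2764.80.
Change = 2764.80/2536.47 − 1 = 0.0900.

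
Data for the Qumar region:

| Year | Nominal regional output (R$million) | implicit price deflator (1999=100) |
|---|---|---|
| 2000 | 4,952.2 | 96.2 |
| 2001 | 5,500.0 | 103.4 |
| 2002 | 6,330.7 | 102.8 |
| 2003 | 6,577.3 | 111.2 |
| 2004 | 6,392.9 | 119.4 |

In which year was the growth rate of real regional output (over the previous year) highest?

2001: real = 5500.0/1.034 = 5319.15; growth vs 2000 (5147.82) = 3.33%.
2002: real = 6330.7/1.028 = 6158.27; growth vs 2001 (5319.15) = 15.78%.
2003: real = 6577.3/1.112 = 5914.84; growth vs 2002 (6158.27) = -3.95%.
2004: real = 6392.9/1.194 = 5354.19; growth vs 2003 (5914.84) = -9.48%.

2002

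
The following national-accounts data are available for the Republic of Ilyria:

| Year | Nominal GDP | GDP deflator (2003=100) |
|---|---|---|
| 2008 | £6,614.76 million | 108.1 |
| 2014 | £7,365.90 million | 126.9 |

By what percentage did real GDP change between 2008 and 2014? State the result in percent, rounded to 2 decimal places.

-5.14%

Real GDP 2008 = 6614.76 / 1.081 = 6119.11.
Real GDP 2014 = 7365.90 / 1.269 = 5804.49.
Real growth = 5804.49 / 6119.11 − 1 = -0.0514.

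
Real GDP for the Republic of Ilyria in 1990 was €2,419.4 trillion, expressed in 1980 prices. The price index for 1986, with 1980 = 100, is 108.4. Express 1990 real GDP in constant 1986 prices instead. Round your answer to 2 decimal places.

€2,622.63 trillion

Real GDP in 1986 prices = Real GDP in 1980 prices × (P_1986/P_1980) = 2419.4 × 1.084 = 2622.63.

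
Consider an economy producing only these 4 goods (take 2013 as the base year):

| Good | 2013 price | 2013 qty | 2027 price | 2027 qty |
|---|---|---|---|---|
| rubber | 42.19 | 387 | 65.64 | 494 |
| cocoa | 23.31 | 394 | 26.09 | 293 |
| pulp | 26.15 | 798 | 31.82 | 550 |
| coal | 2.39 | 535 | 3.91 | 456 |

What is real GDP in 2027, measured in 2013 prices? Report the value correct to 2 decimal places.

Real GDP 2027 = Σ (p_2013 × q_2027) = 42.19·494 + 23.31·293 + 26.15·550 + 2.39·456 = 43144.03.

43144.03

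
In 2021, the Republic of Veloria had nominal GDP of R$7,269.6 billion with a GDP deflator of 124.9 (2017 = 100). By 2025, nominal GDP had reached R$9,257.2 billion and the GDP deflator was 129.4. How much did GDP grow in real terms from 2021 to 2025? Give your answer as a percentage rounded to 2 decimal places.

Real GDP 2021 = 7269.6 / 1.249 = 5820.34.
Real GDP 2025 = 9257.2 / 1.294 = 7153.94.
Real growth = 7153.94 / 5820.34 − 1 = 0.2291.

22.91%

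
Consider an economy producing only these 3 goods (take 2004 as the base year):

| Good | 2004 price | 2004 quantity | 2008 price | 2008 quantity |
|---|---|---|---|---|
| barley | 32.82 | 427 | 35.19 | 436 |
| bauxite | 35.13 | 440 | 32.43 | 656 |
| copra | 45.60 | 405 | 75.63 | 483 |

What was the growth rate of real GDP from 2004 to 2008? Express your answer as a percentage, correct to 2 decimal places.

Real GDP 2004 = Nominal GDP 2004 = 32.82·427 + 35.13·440 + 45.60·405 = 47939.34.
Real GDP 2008 (at 2004 prices) = 32.82·436 + 35.13·656 + 45.60·483 = 59379.60.
Real growth = 59379.60/47939.34 − 1 = 0.2386.

23.86%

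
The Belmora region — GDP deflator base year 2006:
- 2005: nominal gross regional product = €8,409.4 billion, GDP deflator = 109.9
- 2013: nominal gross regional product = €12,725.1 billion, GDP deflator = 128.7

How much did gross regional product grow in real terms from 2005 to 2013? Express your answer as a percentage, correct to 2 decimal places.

29.22%

Deflate each year: 2005 → 8409.4/1.099 = 7651.87; 2013 → 12725.1/1.287 = 9887.41.
So real gross regional product changed by 9887.41/7651.87 − 1 = 0.2922, i.e. 29.22%.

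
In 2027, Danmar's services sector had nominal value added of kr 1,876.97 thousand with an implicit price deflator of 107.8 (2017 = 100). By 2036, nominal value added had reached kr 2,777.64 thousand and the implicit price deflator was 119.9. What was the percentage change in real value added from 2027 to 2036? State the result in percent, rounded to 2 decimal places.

33.05%

Deflate each year: 2027 → 1876.97/1.078 = 1741.16; 2036 → 2777.64/1.199 = 2316.63.
So real value added changed by 2316.63/1741.16 − 1 = 0.3305, i.e. 33.05%.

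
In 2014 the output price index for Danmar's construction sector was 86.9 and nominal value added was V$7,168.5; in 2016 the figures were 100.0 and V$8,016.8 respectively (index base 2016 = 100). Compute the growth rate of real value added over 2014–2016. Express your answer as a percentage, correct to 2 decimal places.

Deflate each year: 2014 → 7168.5/0.869 = 8249.14; 2016 → 8016.8/1.000 = 8016.80.
So real value added changed by 8016.80/8249.14 − 1 = -0.0282, i.e. -2.82%.

-2.82%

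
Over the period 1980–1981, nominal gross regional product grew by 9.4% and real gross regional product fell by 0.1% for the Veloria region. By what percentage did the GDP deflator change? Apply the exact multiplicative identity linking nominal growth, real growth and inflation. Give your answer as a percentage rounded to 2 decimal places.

(1 + g_nom) = (1 + g_real)(1 + π), so π = 1.0940 / 0.9990 − 1 = 0.09510.

9.51%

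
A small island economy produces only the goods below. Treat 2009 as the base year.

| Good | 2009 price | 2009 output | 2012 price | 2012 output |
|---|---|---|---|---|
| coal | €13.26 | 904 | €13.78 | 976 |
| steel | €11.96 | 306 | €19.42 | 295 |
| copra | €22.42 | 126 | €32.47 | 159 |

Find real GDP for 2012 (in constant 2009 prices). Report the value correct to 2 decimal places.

€20034.74

Real GDP 2012 = Σ (p_2009 × q_2012) = 13.26·976 + 11.96·295 + 22.42·159 = 20034.74.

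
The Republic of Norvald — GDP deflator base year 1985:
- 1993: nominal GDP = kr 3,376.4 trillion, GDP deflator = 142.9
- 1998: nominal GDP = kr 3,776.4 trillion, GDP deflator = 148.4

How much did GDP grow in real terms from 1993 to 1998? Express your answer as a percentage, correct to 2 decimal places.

7.70%

Deflate each year: 1993 → 3376.4/1.429 = 2362.77; 1998 → 3776.4/1.484 = 2544.74.
So real GDP changed by 2544.74/2362.77 − 1 = 0.0770, i.e. 7.70%.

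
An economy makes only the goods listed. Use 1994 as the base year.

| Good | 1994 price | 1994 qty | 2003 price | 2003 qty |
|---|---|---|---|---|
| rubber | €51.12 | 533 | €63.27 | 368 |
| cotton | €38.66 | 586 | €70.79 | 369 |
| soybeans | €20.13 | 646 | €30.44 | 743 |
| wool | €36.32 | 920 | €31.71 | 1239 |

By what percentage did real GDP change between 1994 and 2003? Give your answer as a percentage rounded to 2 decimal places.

Real GDP 1994 = Nominal GDP 1994 = 51.12·533 + 38.66·586 + 20.13·646 + 36.32·920 = 96320.10.
Real GDP 2003 (at 1994 prices) = 51.12·368 + 38.66·369 + 20.13·743 + 36.32·1239 = 93034.77.
Real growth = 93034.77/96320.10 − 1 = -0.0341.

-3.41%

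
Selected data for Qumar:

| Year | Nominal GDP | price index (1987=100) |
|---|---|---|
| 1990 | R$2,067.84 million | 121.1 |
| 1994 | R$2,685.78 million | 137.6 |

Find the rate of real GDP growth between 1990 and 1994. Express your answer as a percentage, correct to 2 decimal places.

Deflate each year: 1990 → 2067.84/1.211 = 1707.55; 1994 → 2685.78/1.376 = 1951.88.
So real GDP changed by 1951.88/1707.55 − 1 = 0.1431, i.e. 14.31%.

14.31%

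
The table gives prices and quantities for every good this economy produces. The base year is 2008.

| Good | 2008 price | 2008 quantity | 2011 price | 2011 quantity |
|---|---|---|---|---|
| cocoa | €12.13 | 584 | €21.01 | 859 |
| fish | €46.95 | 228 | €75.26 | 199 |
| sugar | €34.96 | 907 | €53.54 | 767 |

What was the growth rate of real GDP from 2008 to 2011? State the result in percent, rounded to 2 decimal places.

Real GDP 2008 = Nominal GDP 2008 = 12.13·584 + 46.95·228 + 34.96·907 = 49497.24.
Real GDP 2011 (at 2008 prices) = 12.13·859 + 46.95·199 + 34.96·767 = 46577.04.
Real growth = 46577.04/49497.24 − 1 = -0.0590.

-5.90%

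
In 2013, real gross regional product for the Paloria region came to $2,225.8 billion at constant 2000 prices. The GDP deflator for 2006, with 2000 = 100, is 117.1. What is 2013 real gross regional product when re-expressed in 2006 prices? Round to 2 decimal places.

Real gross regional product in 2006 prices = Real gross regional product in 2000 prices × (P_2006/P_2000) = 2225.8 × 1.171 = 2606.41.

$2,606.41 billion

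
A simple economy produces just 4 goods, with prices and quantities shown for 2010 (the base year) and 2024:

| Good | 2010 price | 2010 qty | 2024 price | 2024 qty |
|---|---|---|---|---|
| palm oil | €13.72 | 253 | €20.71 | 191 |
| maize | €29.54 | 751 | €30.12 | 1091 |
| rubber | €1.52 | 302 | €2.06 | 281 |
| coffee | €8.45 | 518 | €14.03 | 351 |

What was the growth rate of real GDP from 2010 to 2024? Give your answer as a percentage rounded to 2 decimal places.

25.42%

Real GDP 2010 = Nominal GDP 2010 = 13.72·253 + 29.54·751 + 1.52·302 + 8.45·518 = 30491.84.
Real GDP 2024 (at 2010 prices) = 13.72·191 + 29.54·1091 + 1.52·281 + 8.45·351 = 38241.73.
Real growth = 38241.73/30491.84 − 1 = 0.2542.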